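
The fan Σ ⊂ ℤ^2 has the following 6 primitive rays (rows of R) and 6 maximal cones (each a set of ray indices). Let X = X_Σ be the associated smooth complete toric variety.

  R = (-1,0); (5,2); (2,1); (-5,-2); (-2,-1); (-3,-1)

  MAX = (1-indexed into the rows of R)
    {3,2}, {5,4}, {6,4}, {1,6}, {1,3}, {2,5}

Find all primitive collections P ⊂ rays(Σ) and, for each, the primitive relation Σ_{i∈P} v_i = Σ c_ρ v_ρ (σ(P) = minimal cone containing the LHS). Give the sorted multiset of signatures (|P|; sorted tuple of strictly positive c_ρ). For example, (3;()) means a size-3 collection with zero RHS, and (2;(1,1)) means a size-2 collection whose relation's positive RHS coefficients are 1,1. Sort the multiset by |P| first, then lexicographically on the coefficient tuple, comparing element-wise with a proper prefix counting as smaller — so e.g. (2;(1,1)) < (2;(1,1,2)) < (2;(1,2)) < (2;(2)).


|primitive collections| = 9. Relations:

  • {2,4}:  v_{2} + v_{4} = 0  so sig = (2;())
  • {3,5}:  v_{3} + v_{5} = 0  so sig = (2;())
  • {1,5}:  v_{1} + v_{5} = v_{6}  so sig = (2;(1))
  • {2,6}:  v_{2} + v_{6} = v_{3}  so sig = (2;(1))
  • {3,4}:  v_{3} + v_{4} = v_{6}  so sig = (2;(1))
  • {3,6}:  v_{3} + v_{6} = v_{1}  so sig = (2;(1))
  • {5,6}:  v_{5} + v_{6} = v_{4}  so sig = (2;(1))
  • {1,2}:  v_{1} + v_{2} = 2·v_{3}  so sig = (2;(2))
  • {1,4}:  v_{1} + v_{4} = 2·v_{6}  so sig = (2;(2))

Hence PRS(X_Σ) =
{ (2;()) ×2,  (2;(1)) ×5,  (2;(2)) ×2 }


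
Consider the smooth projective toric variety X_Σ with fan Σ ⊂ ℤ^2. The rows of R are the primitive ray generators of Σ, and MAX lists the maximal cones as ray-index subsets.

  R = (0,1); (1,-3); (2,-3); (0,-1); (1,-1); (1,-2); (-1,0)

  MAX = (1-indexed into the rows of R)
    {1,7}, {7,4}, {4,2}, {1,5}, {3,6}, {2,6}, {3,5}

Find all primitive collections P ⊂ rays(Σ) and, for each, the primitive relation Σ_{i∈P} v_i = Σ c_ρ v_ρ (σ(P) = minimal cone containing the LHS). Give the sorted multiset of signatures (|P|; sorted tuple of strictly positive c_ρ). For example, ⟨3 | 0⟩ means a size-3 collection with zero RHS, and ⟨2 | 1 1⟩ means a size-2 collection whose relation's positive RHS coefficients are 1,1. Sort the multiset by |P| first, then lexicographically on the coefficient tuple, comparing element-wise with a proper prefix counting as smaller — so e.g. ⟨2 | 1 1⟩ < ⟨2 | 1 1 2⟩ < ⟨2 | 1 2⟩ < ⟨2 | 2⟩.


Δ(Σ) — 7 vertices, 14 min non-faces:

  P={1,4}:  v_{1} + v_{4} = 0 — sig = ⟨2 | 0⟩
  P={1,2}:  v_{1} + v_{2} = v_{6} — sig = ⟨2 | 1⟩
  P={1,6}:  v_{1} + v_{6} = v_{5} — sig = ⟨2 | 1⟩
  P={3,7}:  v_{3} + v_{7} = v_{2} — sig = ⟨2 | 1⟩
  P={4,5}:  v_{4} + v_{5} = v_{6} — sig = ⟨2 | 1⟩
  P={4,6}:  v_{4} + v_{6} = v_{2} — sig = ⟨2 | 1⟩
  P={5,6}:  v_{5} + v_{6} = v_{3} — sig = ⟨2 | 1⟩
  P={5,7}:  v_{5} + v_{7} = v_{4} — sig = ⟨2 | 1⟩
  P={1,3}:  v_{1} + v_{3} = 2·v_{5} — sig = ⟨2 | 2⟩
  P={2,5}:  v_{2} + v_{5} = 2·v_{6} — sig = ⟨2 | 2⟩
  P={3,4}:  v_{3} + v_{4} = 2·v_{6} — sig = ⟨2 | 2⟩
  P={6,7}:  v_{6} + v_{7} = 2·v_{4} — sig = ⟨2 | 2⟩
  P={2,3}:  v_{2} + v_{3} = 3·v_{6} — sig = ⟨2 | 3⟩
  P={2,7}:  v_{2} + v_{7} = 3·v_{4} — sig = ⟨2 | 3⟩

so the primitive-relation signature multiset is
[⟨2 | 0⟩, ⟨2 | 1⟩, ⟨2 | 1⟩, ⟨2 | 1⟩, ⟨2 | 1⟩, ⟨2 | 1⟩, ⟨2 | 1⟩, ⟨2 | 1⟩, ⟨2 | 2⟩, ⟨2 | 2⟩, ⟨2 | 2⟩, ⟨2 | 2⟩, ⟨2 | 3⟩, ⟨2 | 3⟩]


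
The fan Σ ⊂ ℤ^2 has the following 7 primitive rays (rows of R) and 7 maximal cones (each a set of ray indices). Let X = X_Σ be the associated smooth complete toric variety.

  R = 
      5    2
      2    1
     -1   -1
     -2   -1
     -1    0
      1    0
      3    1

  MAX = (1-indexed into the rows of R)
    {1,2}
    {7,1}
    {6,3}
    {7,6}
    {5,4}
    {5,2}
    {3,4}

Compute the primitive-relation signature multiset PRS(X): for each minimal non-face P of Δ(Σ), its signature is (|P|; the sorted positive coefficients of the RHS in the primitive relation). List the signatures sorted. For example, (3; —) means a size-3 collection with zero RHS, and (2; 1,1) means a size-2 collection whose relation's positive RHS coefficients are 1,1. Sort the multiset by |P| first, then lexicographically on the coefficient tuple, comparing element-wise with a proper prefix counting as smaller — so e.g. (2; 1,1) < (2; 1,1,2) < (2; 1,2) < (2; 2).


Σ has 14 primitive collections:

  • {2,4}:  v_{2} + v_{4} = 0  so sig = (2; —)
  • {5,6}:  v_{5} + v_{6} = 0  so sig = (2; —)
  • {1,4}:  v_{1} + v_{4} = v_{7}  so sig = (2; 1)
  • {2,3}:  v_{2} + v_{3} = v_{6}  so sig = (2; 1)
  • {2,6}:  v_{2} + v_{6} = v_{7}  so sig = (2; 1)
  • {2,7}:  v_{2} + v_{7} = v_{1}  so sig = (2; 1)
  • {3,5}:  v_{3} + v_{5} = v_{4}  so sig = (2; 1)
  • {4,6}:  v_{4} + v_{6} = v_{3}  so sig = (2; 1)
  • {4,7}:  v_{4} + v_{7} = v_{6}  so sig = (2; 1)
  • {5,7}:  v_{5} + v_{7} = v_{2}  so sig = (2; 1)
  • {1,3}:  v_{1} + v_{3} = v_{6} + v_{7}  so sig = (2; 1,1)
  • {1,5}:  v_{1} + v_{5} = 2·v_{2}  so sig = (2; 2)
  • {1,6}:  v_{1} + v_{6} = 2·v_{7}  so sig = (2; 2)
  • {3,7}:  v_{3} + v_{7} = 2·v_{6}  so sig = (2; 2)

Sorted signature multiset PRS(X):
[(2; —), (2; —), (2; 1), (2; 1), (2; 1), (2; 1), (2; 1), (2; 1), (2; 1), (2; 1), (2; 1,1), (2; 2), (2; 2), (2; 2)]


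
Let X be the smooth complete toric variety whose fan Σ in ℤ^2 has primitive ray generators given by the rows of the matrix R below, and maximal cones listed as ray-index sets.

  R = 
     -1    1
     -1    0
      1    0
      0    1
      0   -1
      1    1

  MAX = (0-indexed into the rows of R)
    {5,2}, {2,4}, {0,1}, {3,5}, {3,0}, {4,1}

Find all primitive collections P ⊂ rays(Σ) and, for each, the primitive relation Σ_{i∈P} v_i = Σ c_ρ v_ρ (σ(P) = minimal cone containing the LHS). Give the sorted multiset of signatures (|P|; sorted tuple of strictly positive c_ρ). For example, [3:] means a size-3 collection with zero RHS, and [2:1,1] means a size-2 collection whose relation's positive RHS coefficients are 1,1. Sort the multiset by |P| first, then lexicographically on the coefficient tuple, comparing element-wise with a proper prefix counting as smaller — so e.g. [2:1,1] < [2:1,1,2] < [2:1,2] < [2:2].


The 9 primitive collections of Σ (r=6, n=2):

  P={1,2}:  v_{1} + v_{2} = 0  ⟹  sig = [2:]
  P={3,4}:  v_{3} + v_{4} = 0  ⟹  sig = [2:]
  P={0,2}:  v_{0} + v_{2} = v_{3}  ⟹  sig = [2:1]
  P={0,4}:  v_{0} + v_{4} = v_{1}  ⟹  sig = [2:1]
  P={1,3}:  v_{1} + v_{3} = v_{0}  ⟹  sig = [2:1]
  P={1,5}:  v_{1} + v_{5} = v_{3}  ⟹  sig = [2:1]
  P={2,3}:  v_{2} + v_{3} = v_{5}  ⟹  sig = [2:1]
  P={4,5}:  v_{4} + v_{5} = v_{2}  ⟹  sig = [2:1]
  P={0,5}:  v_{0} + v_{5} = 2·v_{3}  ⟹  sig = [2:2]

Hence PRS(X_Σ) =
{ [2:] ×2,  [2:1] ×6,  [2:2] }


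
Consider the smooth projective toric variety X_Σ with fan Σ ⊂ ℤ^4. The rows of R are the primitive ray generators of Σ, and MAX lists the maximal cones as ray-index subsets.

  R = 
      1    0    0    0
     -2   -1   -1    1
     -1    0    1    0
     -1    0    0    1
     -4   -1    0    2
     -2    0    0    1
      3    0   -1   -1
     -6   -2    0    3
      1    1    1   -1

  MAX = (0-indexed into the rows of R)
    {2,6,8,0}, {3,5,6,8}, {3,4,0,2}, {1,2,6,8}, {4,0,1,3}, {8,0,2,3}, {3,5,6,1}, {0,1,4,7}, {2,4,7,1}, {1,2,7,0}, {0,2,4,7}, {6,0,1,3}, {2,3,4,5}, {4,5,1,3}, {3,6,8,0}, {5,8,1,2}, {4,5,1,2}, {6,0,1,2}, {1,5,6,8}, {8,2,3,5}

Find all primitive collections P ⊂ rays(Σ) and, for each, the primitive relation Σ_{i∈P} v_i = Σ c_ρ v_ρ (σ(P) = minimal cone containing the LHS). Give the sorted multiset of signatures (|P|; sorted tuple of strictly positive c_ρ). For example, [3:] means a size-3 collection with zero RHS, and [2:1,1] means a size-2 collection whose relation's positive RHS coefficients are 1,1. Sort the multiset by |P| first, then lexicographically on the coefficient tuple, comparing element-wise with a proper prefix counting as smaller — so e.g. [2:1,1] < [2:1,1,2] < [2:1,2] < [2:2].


13 collections generate NE(X_Σ); each relation:

  P={0,5}:  v_{0} + v_{5} = v_{3} — sig = [2:1]
  P={4,6}:  v_{4} + v_{6} = v_{0} + v_{1} — sig = [2:1,1]
  P={4,8}:  v_{4} + v_{8} = v_{2} + v_{5} — sig = [2:1,1]
  P={7,8}:  v_{7} + v_{8} = v_{2} + v_{4} — sig = [2:1,1]
  P={3,7}:  v_{3} + v_{7} = v_{0} + 2·v_{4} — sig = [2:1,2]
  P={6,7}:  v_{6} + v_{7} = 2·v_{0} + 2·v_{1} + v_{2} — sig = [2:1,2,2]
  P={5,7}:  v_{5} + v_{7} = 2·v_{4} — sig = [2:2]
  P={0,1,8}:  v_{0} + v_{1} + v_{8} = 0 — sig = [3:]
  P={2,5,6}:  v_{2} + v_{5} + v_{6} = 0 — sig = [3:]
  P={1,2,3}:  v_{1} + v_{2} + v_{3} = v_{4} — sig = [3:1]
  P={1,3,8}:  v_{1} + v_{3} + v_{8} = v_{5} — sig = [3:1]
  P={2,3,6}:  v_{2} + v_{3} + v_{6} = v_{0} — sig = [3:1]
  P={0,1,2,4}:  v_{0} + v_{1} + v_{2} + v_{4} = v_{7} — sig = [4:1]

Sorted signature multiset PRS(X):
{ [2:1],  [2:1,1] ×3,  [2:1,2],  [2:1,2,2],  [2:2],  [3:] ×2,  [3:1] ×3,  [4:1] }


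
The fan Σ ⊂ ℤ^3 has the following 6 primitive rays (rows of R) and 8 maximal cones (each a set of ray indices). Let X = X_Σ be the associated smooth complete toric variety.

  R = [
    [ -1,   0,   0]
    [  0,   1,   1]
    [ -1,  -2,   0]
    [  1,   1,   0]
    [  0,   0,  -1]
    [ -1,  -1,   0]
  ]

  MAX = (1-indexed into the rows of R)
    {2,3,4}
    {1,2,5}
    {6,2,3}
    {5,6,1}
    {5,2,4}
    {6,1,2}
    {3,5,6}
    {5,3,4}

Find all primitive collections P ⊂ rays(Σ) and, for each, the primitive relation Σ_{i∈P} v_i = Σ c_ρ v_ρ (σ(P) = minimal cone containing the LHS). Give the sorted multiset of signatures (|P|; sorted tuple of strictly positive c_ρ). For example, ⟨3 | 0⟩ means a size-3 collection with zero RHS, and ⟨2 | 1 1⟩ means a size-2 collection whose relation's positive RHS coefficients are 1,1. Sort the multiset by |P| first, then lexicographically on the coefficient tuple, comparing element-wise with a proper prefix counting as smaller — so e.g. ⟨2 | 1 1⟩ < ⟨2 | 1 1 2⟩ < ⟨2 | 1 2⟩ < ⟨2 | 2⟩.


Δ(Σ) — 6 vertices, 5 min non-faces:

  {4,6}:  v_{4} + v_{6} = 0  ⟹  sig = ⟨2 | 0⟩
  {1,4}:  v_{1} + v_{4} = v_{2} + v_{5}  ⟹  sig = ⟨2 | 1 1⟩
  {1,3}:  v_{1} + v_{3} = 2·v_{6}  ⟹  sig = ⟨2 | 2⟩
  {2,3,5}:  v_{2} + v_{3} + v_{5} = v_{6}  ⟹  sig = ⟨3 | 1⟩
  {2,5,6}:  v_{2} + v_{5} + v_{6} = v_{1}  ⟹  sig = ⟨3 | 1⟩

Signatures (|P|; sorted positive RHS coefficients), sorted:
    ⟨2 | 0⟩
    ⟨2 | 1 1⟩
    ⟨2 | 2⟩
    ⟨3 | 1⟩
    ⟨3 | 1⟩


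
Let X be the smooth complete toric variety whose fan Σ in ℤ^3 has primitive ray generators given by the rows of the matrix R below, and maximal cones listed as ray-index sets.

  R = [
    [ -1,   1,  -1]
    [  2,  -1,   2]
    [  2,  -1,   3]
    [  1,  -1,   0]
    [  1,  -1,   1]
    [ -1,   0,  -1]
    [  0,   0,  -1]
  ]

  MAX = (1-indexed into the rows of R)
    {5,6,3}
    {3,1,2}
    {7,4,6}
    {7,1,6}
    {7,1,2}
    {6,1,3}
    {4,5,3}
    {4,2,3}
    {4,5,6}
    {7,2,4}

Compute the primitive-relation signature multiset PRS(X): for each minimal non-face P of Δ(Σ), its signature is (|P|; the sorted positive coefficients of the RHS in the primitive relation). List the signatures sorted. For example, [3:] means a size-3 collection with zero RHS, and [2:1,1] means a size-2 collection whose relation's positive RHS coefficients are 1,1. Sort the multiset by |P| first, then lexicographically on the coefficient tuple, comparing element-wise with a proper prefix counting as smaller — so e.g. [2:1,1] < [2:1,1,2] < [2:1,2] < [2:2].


|primitive collections| = 7. Relations:

  P={1,5}:  v_{1} + v_{5} = 0 ; sig = [2:]
  P={1,4}:  v_{1} + v_{4} = v_{7} ; sig = [2:1]
  P={2,6}:  v_{2} + v_{6} = v_{5} ; sig = [2:1]
  P={3,7}:  v_{3} + v_{7} = v_{2} ; sig = [2:1]
  P={5,7}:  v_{5} + v_{7} = v_{4} ; sig = [2:1]
  P={2,5}:  v_{2} + v_{5} = v_{3} + v_{4} ; sig = [2:1,1]
  P={3,4,6}:  v_{3} + v_{4} + v_{6} = 2·v_{5} ; sig = [3:2]

so the primitive-relation signature multiset is
{ [2:],  [2:1] ×4,  [2:1,1],  [3:2] }


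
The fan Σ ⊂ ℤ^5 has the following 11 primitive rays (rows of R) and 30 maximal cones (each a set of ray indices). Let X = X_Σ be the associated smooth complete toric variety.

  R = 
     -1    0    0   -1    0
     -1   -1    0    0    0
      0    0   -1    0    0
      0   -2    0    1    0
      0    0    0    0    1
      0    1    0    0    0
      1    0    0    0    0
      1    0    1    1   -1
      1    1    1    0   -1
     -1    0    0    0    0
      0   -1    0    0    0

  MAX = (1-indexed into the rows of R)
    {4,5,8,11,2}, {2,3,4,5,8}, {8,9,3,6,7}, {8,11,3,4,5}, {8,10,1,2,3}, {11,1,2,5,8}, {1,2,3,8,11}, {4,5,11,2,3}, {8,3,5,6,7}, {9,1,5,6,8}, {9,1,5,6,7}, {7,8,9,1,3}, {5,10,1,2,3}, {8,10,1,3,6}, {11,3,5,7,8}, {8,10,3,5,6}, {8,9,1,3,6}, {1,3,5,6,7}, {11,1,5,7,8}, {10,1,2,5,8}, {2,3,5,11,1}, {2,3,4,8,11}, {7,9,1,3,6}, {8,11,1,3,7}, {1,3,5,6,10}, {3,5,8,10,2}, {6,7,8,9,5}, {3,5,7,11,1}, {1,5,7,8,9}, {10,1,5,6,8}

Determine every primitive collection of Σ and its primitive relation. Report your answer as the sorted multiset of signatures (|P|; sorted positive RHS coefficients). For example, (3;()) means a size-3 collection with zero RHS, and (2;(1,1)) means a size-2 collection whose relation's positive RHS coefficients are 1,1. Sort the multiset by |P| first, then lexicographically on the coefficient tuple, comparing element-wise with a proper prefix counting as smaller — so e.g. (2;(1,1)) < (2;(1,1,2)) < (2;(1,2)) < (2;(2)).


Primitive collections (17):

  P = {6,11}:  v_{6} + v_{11} = 0  →  sig = (2;())
  P = {7,10}:  v_{7} + v_{10} = 0  →  sig = (2;())
  P = {2,6}:  v_{2} + v_{6} = v_{10}  →  sig = (2;(1))
  P = {2,7}:  v_{2} + v_{7} = v_{11}  →  sig = (2;(1))
  P = {10,11}:  v_{10} + v_{11} = v_{2}  →  sig = (2;(1))
  P = {1,4}:  v_{1} + v_{4} = v_{2} + v_{11}  →  sig = (2;(1,1))
  P = {2,9}:  v_{2} + v_{9} = v_{1} + v_{8}  →  sig = (2;(1,1))
  P = {4,9}:  v_{4} + v_{9} = v_{8} + v_{11}  →  sig = (2;(1,1))
  P = {9,10}:  v_{9} + v_{10} = v_{1} + v_{6} + v_{8}  →  sig = (2;(1,1,1))
  P = {9,11}:  v_{9} + v_{11} = v_{1} + v_{7} + v_{8}  →  sig = (2;(1,1,1))
  P = {4,6}:  v_{4} + v_{6} = v_{2} + v_{3} + v_{5} + v_{8}  →  sig = (2;(1,1,1,1))
  P = {4,7}:  v_{4} + v_{7} = v_{3} + v_{5} + v_{8} + 2·v_{11}  →  sig = (2;(1,1,1,2))
  P = {4,10}:  v_{4} + v_{10} = 2·v_{2} + v_{3} + v_{5} + v_{8}  →  sig = (2;(1,1,1,2))
  P = {3,5,9}:  v_{3} + v_{5} + v_{9} = v_{6} + v_{7}  →  sig = (3;(1,1))
  P = {1,3,5,8}:  v_{1} + v_{3} + v_{5} + v_{8} = 0  →  sig = (4;())
  P = {1,6,7,8}:  v_{1} + v_{6} + v_{7} + v_{8} = v_{9}  →  sig = (4;(1))
  P = {2,3,5,8,11}:  v_{2} + v_{3} + v_{5} + v_{8} + v_{11} = v_{4}  →  sig = (5;(1))

Signatures (|P|; sorted positive RHS coefficients), sorted:
    (2;())
    (2;())
    (2;(1))
    (2;(1))
    (2;(1))
    (2;(1,1))
    (2;(1,1))
    (2;(1,1))
    (2;(1,1,1))
    (2;(1,1,1))
    (2;(1,1,1,1))
    (2;(1,1,1,2))
    (2;(1,1,1,2))
    (3;(1,1))
    (4;())
    (4;(1))
    (5;(1))


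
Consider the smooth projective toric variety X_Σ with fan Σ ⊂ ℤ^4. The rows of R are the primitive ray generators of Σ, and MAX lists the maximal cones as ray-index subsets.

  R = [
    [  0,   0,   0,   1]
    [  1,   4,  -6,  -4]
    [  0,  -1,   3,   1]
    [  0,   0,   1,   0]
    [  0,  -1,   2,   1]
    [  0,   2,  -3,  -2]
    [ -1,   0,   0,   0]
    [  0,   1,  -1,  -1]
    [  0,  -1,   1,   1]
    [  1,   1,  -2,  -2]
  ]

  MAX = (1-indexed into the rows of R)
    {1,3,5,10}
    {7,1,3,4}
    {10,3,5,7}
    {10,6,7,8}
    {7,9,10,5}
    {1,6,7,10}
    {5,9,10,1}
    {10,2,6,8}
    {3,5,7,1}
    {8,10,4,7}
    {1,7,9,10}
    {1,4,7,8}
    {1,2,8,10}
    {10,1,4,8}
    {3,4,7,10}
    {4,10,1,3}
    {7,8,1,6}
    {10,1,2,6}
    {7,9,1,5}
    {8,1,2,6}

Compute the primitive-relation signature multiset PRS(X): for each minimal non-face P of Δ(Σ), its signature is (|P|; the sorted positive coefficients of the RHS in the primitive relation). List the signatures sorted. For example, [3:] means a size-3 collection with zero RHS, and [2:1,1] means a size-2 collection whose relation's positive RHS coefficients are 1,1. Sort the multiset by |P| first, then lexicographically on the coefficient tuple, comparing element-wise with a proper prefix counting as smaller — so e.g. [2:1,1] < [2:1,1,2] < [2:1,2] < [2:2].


20 minimal non-faces of Δ(Σ) (on 10 rays):

  • {8,9}:  v_{8} + v_{9} = 0  ⟹  sig = [2:]
  • {4,5}:  v_{4} + v_{5} = v_{3}  ⟹  sig = [2:1]
  • {4,9}:  v_{4} + v_{9} = v_{5}  ⟹  sig = [2:1]
  • {5,6}:  v_{5} + v_{6} = v_{8}  ⟹  sig = [2:1]
  • {5,8}:  v_{5} + v_{8} = v_{4}  ⟹  sig = [2:1]
  • {3,6}:  v_{3} + v_{6} = v_{4} + v_{8}  ⟹  sig = [2:1,1]
  • {2,9}:  v_{2} + v_{9} = v_{1} + v_{6} + v_{10}  ⟹  sig = [2:1,1,1]
  • {6,9}:  v_{6} + v_{9} = v_{1} + v_{7} + v_{10}  ⟹  sig = [2:1,1,1]
  • {2,3}:  v_{2} + v_{3} = v_{1} + v_{4} + 2·v_{8} + v_{10}  ⟹  sig = [2:1,1,1,2]
  • {2,5}:  v_{2} + v_{5} = v_{1} + 2·v_{8} + v_{10}  ⟹  sig = [2:1,1,2]
  • {2,4}:  v_{2} + v_{4} = v_{1} + 3·v_{8} + v_{10}  ⟹  sig = [2:1,1,3]
  • {2,7}:  v_{2} + v_{7} = 2·v_{6}  ⟹  sig = [2:2]
  • {3,8}:  v_{3} + v_{8} = 2·v_{4}  ⟹  sig = [2:2]
  • {3,9}:  v_{3} + v_{9} = 2·v_{5}  ⟹  sig = [2:2]
  • {4,6}:  v_{4} + v_{6} = 2·v_{8}  ⟹  sig = [2:2]
  • {1,5,7,10}:  v_{1} + v_{5} + v_{7} + v_{10} = 0  ⟹  sig = [4:]
  • {1,3,7,10}:  v_{1} + v_{3} + v_{7} + v_{10} = v_{4}  ⟹  sig = [4:1]
  • {1,4,7,10}:  v_{1} + v_{4} + v_{7} + v_{10} = v_{8}  ⟹  sig = [4:1]
  • {1,6,8,10}:  v_{1} + v_{6} + v_{8} + v_{10} = v_{2}  ⟹  sig = [4:1]
  • {1,7,8,10}:  v_{1} + v_{7} + v_{8} + v_{10} = v_{6}  ⟹  sig = [4:1]

Sorted signature multiset PRS(X):
    [2:]
    [2:1]
    [2:1]
    [2:1]
    [2:1]
    [2:1,1]
    [2:1,1,1]
    [2:1,1,1]
    [2:1,1,1,2]
    [2:1,1,2]
    [2:1,1,3]
    [2:2]
    [2:2]
    [2:2]
    [2:2]
    [4:]
    [4:1]
    [4:1]
    [4:1]
    [4:1]


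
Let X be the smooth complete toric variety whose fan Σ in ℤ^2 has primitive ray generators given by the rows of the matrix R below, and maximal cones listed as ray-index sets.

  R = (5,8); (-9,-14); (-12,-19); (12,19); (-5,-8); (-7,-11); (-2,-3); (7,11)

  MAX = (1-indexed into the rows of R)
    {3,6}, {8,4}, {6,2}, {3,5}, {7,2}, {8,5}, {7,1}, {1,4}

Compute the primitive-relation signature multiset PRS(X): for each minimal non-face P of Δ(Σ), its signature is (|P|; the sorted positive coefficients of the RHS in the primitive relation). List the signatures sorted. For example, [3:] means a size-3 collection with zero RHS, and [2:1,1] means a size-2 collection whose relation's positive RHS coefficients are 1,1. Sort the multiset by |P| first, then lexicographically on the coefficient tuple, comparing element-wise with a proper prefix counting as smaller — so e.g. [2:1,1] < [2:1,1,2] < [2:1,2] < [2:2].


20 collections generate NE(X_Σ); each relation:

  P={1,5}:  v_{1} + v_{5} = 0 — sig = [2:]
  P={3,4}:  v_{3} + v_{4} = 0 — sig = [2:]
  P={6,8}:  v_{6} + v_{8} = 0 — sig = [2:]
  P={1,3}:  v_{1} + v_{3} = v_{6} — sig = [2:1]
  P={1,6}:  v_{1} + v_{6} = v_{7} — sig = [2:1]
  P={1,8}:  v_{1} + v_{8} = v_{4} — sig = [2:1]
  P={2,8}:  v_{2} + v_{8} = v_{7} — sig = [2:1]
  P={3,8}:  v_{3} + v_{8} = v_{5} — sig = [2:1]
  P={4,5}:  v_{4} + v_{5} = v_{8} — sig = [2:1]
  P={4,6}:  v_{4} + v_{6} = v_{1} — sig = [2:1]
  P={5,6}:  v_{5} + v_{6} = v_{3} — sig = [2:1]
  P={5,7}:  v_{5} + v_{7} = v_{6} — sig = [2:1]
  P={6,7}:  v_{6} + v_{7} = v_{2} — sig = [2:1]
  P={7,8}:  v_{7} + v_{8} = v_{1} — sig = [2:1]
  P={2,4}:  v_{2} + v_{4} = v_{1} + v_{7} — sig = [2:1,1]
  P={1,2}:  v_{1} + v_{2} = 2·v_{7} — sig = [2:2]
  P={2,5}:  v_{2} + v_{5} = 2·v_{6} — sig = [2:2]
  P={3,7}:  v_{3} + v_{7} = 2·v_{6} — sig = [2:2]
  P={4,7}:  v_{4} + v_{7} = 2·v_{1} — sig = [2:2]
  P={2,3}:  v_{2} + v_{3} = 3·v_{6} — sig = [2:3]

Hence PRS(X_Σ) =
    [2:]
    [2:]
    [2:]
    [2:1]
    [2:1]
    [2:1]
    [2:1]
    [2:1]
    [2:1]
    [2:1]
    [2:1]
    [2:1]
    [2:1]
    [2:1]
    [2:1,1]
    [2:2]
    [2:2]
    [2:2]
    [2:2]
    [2:3]


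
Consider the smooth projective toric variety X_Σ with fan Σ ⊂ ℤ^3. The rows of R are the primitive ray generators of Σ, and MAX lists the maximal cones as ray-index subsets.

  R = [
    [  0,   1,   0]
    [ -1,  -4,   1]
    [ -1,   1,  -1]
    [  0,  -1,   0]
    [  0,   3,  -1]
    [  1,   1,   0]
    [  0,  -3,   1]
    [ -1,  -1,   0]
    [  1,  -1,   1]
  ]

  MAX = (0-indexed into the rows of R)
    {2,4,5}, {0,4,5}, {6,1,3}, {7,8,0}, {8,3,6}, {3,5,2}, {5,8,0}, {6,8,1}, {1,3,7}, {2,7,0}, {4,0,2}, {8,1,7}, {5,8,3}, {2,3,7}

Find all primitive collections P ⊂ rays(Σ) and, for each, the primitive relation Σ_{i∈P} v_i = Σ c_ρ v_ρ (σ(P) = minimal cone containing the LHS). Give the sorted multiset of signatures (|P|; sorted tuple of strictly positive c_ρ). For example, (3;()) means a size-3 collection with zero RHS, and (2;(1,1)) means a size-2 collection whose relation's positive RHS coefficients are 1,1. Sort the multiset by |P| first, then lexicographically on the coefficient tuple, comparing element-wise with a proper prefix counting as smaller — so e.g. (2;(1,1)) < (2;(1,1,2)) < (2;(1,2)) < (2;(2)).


Σ has 18 primitive collections:

  P = {0,3}:  v_{0} + v_{3} = 0  →  sig = (2;())
  P = {2,8}:  v_{2} + v_{8} = 0  →  sig = (2;())
  P = {4,6}:  v_{4} + v_{6} = 0  →  sig = (2;())
  P = {5,7}:  v_{5} + v_{7} = 0  →  sig = (2;())
  P = {1,4}:  v_{1} + v_{4} = v_{7}  →  sig = (2;(1))
  P = {1,5}:  v_{1} + v_{5} = v_{6}  →  sig = (2;(1))
  P = {6,7}:  v_{6} + v_{7} = v_{1}  →  sig = (2;(1))
  P = {0,6}:  v_{0} + v_{6} = v_{7} + v_{8}  →  sig = (2;(1,1))
  P = {2,6}:  v_{2} + v_{6} = v_{3} + v_{7}  →  sig = (2;(1,1))
  P = {3,4}:  v_{3} + v_{4} = v_{2} + v_{5}  →  sig = (2;(1,1))
  P = {4,7}:  v_{4} + v_{7} = v_{0} + v_{2}  →  sig = (2;(1,1))
  P = {4,8}:  v_{4} + v_{8} = v_{0} + v_{5}  →  sig = (2;(1,1))
  P = {5,6}:  v_{5} + v_{6} = v_{3} + v_{8}  →  sig = (2;(1,1))
  P = {0,1}:  v_{0} + v_{1} = 2·v_{7} + v_{8}  →  sig = (2;(1,2))
  P = {1,2}:  v_{1} + v_{2} = v_{3} + 2·v_{7}  →  sig = (2;(1,2))
  P = {0,2,5}:  v_{0} + v_{2} + v_{5} = v_{4}  →  sig = (3;(1))
  P = {3,7,8}:  v_{3} + v_{7} + v_{8} = v_{6}  →  sig = (3;(1))
  P = {1,3,8}:  v_{1} + v_{3} + v_{8} = 2·v_{6}  →  sig = (3;(2))

Signatures (|P|; sorted positive RHS coefficients), sorted:
[(2;()), (2;()), (2;()), (2;()), (2;(1)), (2;(1)), (2;(1)), (2;(1,1)), (2;(1,1)), (2;(1,1)), (2;(1,1)), (2;(1,1)), (2;(1,1)), (2;(1,2)), (2;(1,2)), (3;(1)), (3;(1)), (3;(2))]


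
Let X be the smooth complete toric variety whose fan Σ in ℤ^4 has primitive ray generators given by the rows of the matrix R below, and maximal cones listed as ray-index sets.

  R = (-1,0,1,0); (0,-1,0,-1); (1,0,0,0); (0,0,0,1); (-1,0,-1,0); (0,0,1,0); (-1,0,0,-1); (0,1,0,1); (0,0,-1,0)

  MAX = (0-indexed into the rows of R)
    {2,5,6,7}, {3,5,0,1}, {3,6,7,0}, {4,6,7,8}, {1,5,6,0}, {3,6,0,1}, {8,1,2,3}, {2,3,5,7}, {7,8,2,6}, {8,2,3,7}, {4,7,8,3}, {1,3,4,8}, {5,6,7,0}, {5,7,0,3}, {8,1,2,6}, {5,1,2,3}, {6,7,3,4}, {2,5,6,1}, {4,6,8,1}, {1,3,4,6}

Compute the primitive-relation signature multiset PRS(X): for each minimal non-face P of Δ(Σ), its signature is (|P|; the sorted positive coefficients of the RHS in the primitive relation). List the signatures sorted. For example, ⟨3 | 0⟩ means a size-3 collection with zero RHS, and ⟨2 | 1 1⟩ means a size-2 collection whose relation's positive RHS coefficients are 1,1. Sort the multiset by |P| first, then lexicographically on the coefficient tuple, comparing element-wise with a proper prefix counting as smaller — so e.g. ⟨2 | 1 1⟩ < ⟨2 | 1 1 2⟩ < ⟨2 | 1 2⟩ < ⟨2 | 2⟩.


10 minimal non-faces of Δ(Σ) (on 9 rays):

  {1,7}:  v_{1} + v_{7} = 0  ⇒ sig = ⟨2 | 0⟩
  {5,8}:  v_{5} + v_{8} = 0  ⇒ sig = ⟨2 | 0⟩
  {0,2}:  v_{0} + v_{2} = v_{5}  ⇒ sig = ⟨2 | 1⟩
  {2,4}:  v_{2} + v_{4} = v_{8}  ⇒ sig = ⟨2 | 1⟩
  {0,8}:  v_{0} + v_{8} = v_{3} + v_{6}  ⇒ sig = ⟨2 | 1 1⟩
  {4,5}:  v_{4} + v_{5} = v_{3} + v_{6}  ⇒ sig = ⟨2 | 1 1⟩
  {0,4}:  v_{0} + v_{4} = 2·v_{3} + 2·v_{6}  ⇒ sig = ⟨2 | 2 2⟩
  {2,3,6}:  v_{2} + v_{3} + v_{6} = 0  ⇒ sig = ⟨3 | 0⟩
  {3,5,6}:  v_{3} + v_{5} + v_{6} = v_{0}  ⇒ sig = ⟨3 | 1⟩
  {3,6,8}:  v_{3} + v_{6} + v_{8} = v_{4}  ⇒ sig = ⟨3 | 1⟩

so the primitive-relation signature multiset is
    |P|=2: 7 collections, coeffs (), (), (1), (1), (1,1), (1,1), (2,2)
    |P|=3: 3 collections, coeffs (), (1), (1)


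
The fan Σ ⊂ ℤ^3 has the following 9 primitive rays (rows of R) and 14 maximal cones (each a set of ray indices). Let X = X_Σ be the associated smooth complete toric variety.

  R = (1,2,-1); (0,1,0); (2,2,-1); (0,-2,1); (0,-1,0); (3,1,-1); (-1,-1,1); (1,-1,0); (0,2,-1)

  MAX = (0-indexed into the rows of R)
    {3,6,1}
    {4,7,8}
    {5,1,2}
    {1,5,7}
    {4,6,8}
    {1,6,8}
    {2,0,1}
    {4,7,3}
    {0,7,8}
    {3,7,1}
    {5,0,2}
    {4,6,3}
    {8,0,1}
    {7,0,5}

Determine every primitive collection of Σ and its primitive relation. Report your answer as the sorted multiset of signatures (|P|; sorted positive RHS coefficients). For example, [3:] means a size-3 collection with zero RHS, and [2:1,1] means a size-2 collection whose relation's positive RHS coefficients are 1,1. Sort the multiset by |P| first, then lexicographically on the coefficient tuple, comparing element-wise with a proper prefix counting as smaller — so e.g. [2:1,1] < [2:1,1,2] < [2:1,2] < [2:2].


18 minimal non-faces of Δ(Σ) (on 9 rays):

  {1,4}:  v_{1} + v_{4} = 0  ⇒ sig = [2:]
  {3,8}:  v_{3} + v_{8} = 0  ⇒ sig = [2:]
  {0,6}:  v_{0} + v_{6} = v_{1}  ⇒ sig = [2:1]
  {2,7}:  v_{2} + v_{7} = v_{5}  ⇒ sig = [2:1]
  {6,7}:  v_{6} + v_{7} = v_{3}  ⇒ sig = [2:1]
  {0,3}:  v_{0} + v_{3} = v_{1} + v_{7}  ⇒ sig = [2:1,1]
  {0,4}:  v_{0} + v_{4} = v_{7} + v_{8}  ⇒ sig = [2:1,1]
  {2,4}:  v_{2} + v_{4} = v_{0} + v_{7}  ⇒ sig = [2:1,1]
  {2,6}:  v_{2} + v_{6} = 2·v_{1} + v_{7}  ⇒ sig = [2:1,2]
  {4,5}:  v_{4} + v_{5} = v_{0} + 2·v_{7}  ⇒ sig = [2:1,2]
  {5,8}:  v_{5} + v_{8} = 2·v_{0} + v_{7}  ⇒ sig = [2:1,2]
  {2,8}:  v_{2} + v_{8} = 2·v_{0}  ⇒ sig = [2:2]
  {2,3}:  v_{2} + v_{3} = 2·v_{1} + 2·v_{7}  ⇒ sig = [2:2,2]
  {5,6}:  v_{5} + v_{6} = 2·v_{1} + 2·v_{7}  ⇒ sig = [2:2,2]
  {3,5}:  v_{3} + v_{5} = 2·v_{1} + 3·v_{7}  ⇒ sig = [2:2,3]
  {0,1,7}:  v_{0} + v_{1} + v_{7} = v_{2}  ⇒ sig = [3:1]
  {1,7,8}:  v_{1} + v_{7} + v_{8} = v_{0}  ⇒ sig = [3:1]
  {0,1,5}:  v_{0} + v_{1} + v_{5} = 2·v_{2}  ⇒ sig = [3:2]

so the primitive-relation signature multiset is
{ [2:] ×2,  [2:1] ×3,  [2:1,1] ×3,  [2:1,2] ×3,  [2:2],  [2:2,2] ×2,  [2:2,3],  [3:1] ×2,  [3:2] }


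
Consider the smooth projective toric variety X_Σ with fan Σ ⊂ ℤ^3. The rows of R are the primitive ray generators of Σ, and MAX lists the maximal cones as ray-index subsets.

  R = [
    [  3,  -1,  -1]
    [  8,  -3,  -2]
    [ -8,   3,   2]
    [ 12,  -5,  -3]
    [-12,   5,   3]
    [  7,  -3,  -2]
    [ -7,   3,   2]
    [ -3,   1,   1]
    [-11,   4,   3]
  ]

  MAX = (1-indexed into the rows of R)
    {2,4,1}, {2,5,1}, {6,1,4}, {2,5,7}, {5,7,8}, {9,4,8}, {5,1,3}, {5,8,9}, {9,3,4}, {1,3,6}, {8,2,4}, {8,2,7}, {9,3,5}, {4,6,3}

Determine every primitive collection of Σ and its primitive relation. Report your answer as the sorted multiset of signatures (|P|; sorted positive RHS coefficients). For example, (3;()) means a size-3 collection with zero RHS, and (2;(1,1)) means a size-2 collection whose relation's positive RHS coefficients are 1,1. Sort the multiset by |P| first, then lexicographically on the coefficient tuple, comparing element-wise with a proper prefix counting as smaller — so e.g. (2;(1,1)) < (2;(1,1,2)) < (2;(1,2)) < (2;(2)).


The 17 primitive collections of Σ (r=9, n=3):

  P={1,8}:  v_{1} + v_{8} = 0  so sig = (2;())
  P={2,3}:  v_{2} + v_{3} = 0  so sig = (2;())
  P={4,5}:  v_{4} + v_{5} = 0  so sig = (2;())
  P={6,7}:  v_{6} + v_{7} = 0  so sig = (2;())
  P={1,9}:  v_{1} + v_{9} = v_{3}  so sig = (2;(1))
  P={2,9}:  v_{2} + v_{9} = v_{8}  so sig = (2;(1))
  P={3,8}:  v_{3} + v_{8} = v_{9}  so sig = (2;(1))
  P={1,7}:  v_{1} + v_{7} = v_{2} + v_{5}  so sig = (2;(1,1))
  P={2,6}:  v_{2} + v_{6} = v_{1} + v_{4}  so sig = (2;(1,1))
  P={3,7}:  v_{3} + v_{7} = v_{5} + v_{8}  so sig = (2;(1,1))
  P={4,7}:  v_{4} + v_{7} = v_{2} + v_{8}  so sig = (2;(1,1))
  P={5,6}:  v_{5} + v_{6} = v_{1} + v_{3}  so sig = (2;(1,1))
  P={6,8}:  v_{6} + v_{8} = v_{3} + v_{4}  so sig = (2;(1,1))
  P={6,9}:  v_{6} + v_{9} = 2·v_{3} + v_{4}  so sig = (2;(1,2))
  P={7,9}:  v_{7} + v_{9} = v_{5} + 2·v_{8}  so sig = (2;(1,2))
  P={1,3,4}:  v_{1} + v_{3} + v_{4} = v_{6}  so sig = (3;(1))
  P={2,5,8}:  v_{2} + v_{5} + v_{8} = v_{7}  so sig = (3;(1))

Hence PRS(X_Σ) =
[(2;()), (2;()), (2;()), (2;()), (2;(1)), (2;(1)), (2;(1)), (2;(1,1)), (2;(1,1)), (2;(1,1)), (2;(1,1)), (2;(1,1)), (2;(1,1)), (2;(1,2)), (2;(1,2)), (3;(1)), (3;(1))]


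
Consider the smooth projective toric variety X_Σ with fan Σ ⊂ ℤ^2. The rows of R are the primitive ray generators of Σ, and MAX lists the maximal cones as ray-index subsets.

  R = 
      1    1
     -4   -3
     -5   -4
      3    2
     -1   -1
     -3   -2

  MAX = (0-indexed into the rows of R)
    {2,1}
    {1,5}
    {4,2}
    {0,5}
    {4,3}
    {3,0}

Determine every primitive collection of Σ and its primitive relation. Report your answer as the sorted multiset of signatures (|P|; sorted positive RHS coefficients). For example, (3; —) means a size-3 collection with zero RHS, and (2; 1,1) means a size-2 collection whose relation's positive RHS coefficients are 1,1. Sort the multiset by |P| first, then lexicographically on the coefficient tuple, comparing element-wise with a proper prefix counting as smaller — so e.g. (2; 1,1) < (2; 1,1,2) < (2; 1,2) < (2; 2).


The 9 primitive collections of Σ (r=6, n=2):

  • {0,4}:  v_{0} + v_{4} = 0 — sig = (2; —)
  • {3,5}:  v_{3} + v_{5} = 0 — sig = (2; —)
  • {0,1}:  v_{0} + v_{1} = v_{5} — sig = (2; 1)
  • {0,2}:  v_{0} + v_{2} = v_{1} — sig = (2; 1)
  • {1,3}:  v_{1} + v_{3} = v_{4} — sig = (2; 1)
  • {1,4}:  v_{1} + v_{4} = v_{2} — sig = (2; 1)
  • {4,5}:  v_{4} + v_{5} = v_{1} — sig = (2; 1)
  • {2,3}:  v_{2} + v_{3} = 2·v_{4} — sig = (2; 2)
  • {2,5}:  v_{2} + v_{5} = 2·v_{1} — sig = (2; 2)

Hence PRS(X_Σ) =
[(2; —), (2; —), (2; 1), (2; 1), (2; 1), (2; 1), (2; 1), (2; 2), (2; 2)]


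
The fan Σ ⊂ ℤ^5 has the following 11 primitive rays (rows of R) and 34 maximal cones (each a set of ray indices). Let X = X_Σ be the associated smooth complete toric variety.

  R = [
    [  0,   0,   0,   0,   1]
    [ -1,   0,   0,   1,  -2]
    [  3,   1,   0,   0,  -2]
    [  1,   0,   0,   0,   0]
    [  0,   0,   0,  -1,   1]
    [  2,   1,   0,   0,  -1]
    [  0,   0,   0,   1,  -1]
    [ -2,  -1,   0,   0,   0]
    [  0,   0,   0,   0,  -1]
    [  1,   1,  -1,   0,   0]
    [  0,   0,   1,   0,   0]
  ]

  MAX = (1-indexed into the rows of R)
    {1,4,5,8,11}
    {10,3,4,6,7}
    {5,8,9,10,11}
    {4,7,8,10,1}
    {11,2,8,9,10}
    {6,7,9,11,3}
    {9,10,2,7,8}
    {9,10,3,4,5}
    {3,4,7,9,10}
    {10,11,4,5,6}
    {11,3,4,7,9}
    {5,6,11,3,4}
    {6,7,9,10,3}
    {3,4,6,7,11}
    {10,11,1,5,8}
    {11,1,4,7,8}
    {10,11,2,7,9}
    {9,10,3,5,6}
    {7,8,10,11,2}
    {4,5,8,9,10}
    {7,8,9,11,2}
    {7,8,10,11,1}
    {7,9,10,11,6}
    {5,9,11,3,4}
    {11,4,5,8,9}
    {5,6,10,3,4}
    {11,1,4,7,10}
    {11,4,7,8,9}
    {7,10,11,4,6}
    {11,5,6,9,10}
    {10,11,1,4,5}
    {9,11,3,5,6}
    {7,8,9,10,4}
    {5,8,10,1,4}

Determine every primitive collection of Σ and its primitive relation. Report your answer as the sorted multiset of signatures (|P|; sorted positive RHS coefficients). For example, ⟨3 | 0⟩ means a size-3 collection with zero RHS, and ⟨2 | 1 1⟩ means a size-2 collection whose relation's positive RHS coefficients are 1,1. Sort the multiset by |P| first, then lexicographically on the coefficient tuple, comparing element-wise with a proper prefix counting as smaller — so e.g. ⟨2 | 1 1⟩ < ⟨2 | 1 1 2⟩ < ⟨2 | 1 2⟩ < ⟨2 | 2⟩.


Minimal non-faces — 16 found among 11 rays, 34 max cones:

  P = {1,9}:  v_{1} + v_{9} = 0  ⇒ sig = ⟨2 | 0⟩
  P = {5,7}:  v_{5} + v_{7} = 0  ⇒ sig = ⟨2 | 0⟩
  P = {6,8}:  v_{6} + v_{8} = v_{9}  ⇒ sig = ⟨2 | 1⟩
  P = {1,3}:  v_{1} + v_{3} = v_{4} + v_{6}  ⇒ sig = ⟨2 | 1 1⟩
  P = {2,4}:  v_{2} + v_{4} = v_{7} + v_{9}  ⇒ sig = ⟨2 | 1 1⟩
  P = {1,6}:  v_{1} + v_{6} = v_{4} + v_{10} + v_{11}  ⇒ sig = ⟨2 | 1 1 1⟩
  P = {1,2}:  v_{1} + v_{2} = v_{7} + v_{8} + v_{10} + v_{11}  ⇒ sig = ⟨2 | 1 1 1 1⟩
  P = {2,5}:  v_{2} + v_{5} = v_{8} + v_{9} + v_{10} + v_{11}  ⇒ sig = ⟨2 | 1 1 1 1⟩
  P = {2,6}:  v_{2} + v_{6} = v_{7} + 2·v_{9} + v_{10} + v_{11}  ⇒ sig = ⟨2 | 1 1 1 2⟩
  P = {2,3}:  v_{2} + v_{3} = v_{6} + v_{7} + 2·v_{9}  ⇒ sig = ⟨2 | 1 1 2⟩
  P = {3,8}:  v_{3} + v_{8} = v_{4} + 2·v_{9}  ⇒ sig = ⟨2 | 1 2⟩
  P = {4,6,9}:  v_{4} + v_{6} + v_{9} = v_{3}  ⇒ sig = ⟨3 | 1⟩
  P = {3,10,11}:  v_{3} + v_{10} + v_{11} = 2·v_{6}  ⇒ sig = ⟨3 | 2⟩
  P = {4,8,10,11}:  v_{4} + v_{8} + v_{10} + v_{11} = 0  ⇒ sig = ⟨4 | 0⟩
  P = {4,9,10,11}:  v_{4} + v_{9} + v_{10} + v_{11} = v_{6}  ⇒ sig = ⟨4 | 1⟩
  P = {7,8,9,10,11}:  v_{7} + v_{8} + v_{9} + v_{10} + v_{11} = v_{2}  ⇒ sig = ⟨5 | 1⟩

Hence PRS(X_Σ) =
    ⟨2 | 0⟩
    ⟨2 | 0⟩
    ⟨2 | 1⟩
    ⟨2 | 1 1⟩
    ⟨2 | 1 1⟩
    ⟨2 | 1 1 1⟩
    ⟨2 | 1 1 1 1⟩
    ⟨2 | 1 1 1 1⟩
    ⟨2 | 1 1 1 2⟩
    ⟨2 | 1 1 2⟩
    ⟨2 | 1 2⟩
    ⟨3 | 1⟩
    ⟨3 | 2⟩
    ⟨4 | 0⟩
    ⟨4 | 1⟩
    ⟨5 | 1⟩


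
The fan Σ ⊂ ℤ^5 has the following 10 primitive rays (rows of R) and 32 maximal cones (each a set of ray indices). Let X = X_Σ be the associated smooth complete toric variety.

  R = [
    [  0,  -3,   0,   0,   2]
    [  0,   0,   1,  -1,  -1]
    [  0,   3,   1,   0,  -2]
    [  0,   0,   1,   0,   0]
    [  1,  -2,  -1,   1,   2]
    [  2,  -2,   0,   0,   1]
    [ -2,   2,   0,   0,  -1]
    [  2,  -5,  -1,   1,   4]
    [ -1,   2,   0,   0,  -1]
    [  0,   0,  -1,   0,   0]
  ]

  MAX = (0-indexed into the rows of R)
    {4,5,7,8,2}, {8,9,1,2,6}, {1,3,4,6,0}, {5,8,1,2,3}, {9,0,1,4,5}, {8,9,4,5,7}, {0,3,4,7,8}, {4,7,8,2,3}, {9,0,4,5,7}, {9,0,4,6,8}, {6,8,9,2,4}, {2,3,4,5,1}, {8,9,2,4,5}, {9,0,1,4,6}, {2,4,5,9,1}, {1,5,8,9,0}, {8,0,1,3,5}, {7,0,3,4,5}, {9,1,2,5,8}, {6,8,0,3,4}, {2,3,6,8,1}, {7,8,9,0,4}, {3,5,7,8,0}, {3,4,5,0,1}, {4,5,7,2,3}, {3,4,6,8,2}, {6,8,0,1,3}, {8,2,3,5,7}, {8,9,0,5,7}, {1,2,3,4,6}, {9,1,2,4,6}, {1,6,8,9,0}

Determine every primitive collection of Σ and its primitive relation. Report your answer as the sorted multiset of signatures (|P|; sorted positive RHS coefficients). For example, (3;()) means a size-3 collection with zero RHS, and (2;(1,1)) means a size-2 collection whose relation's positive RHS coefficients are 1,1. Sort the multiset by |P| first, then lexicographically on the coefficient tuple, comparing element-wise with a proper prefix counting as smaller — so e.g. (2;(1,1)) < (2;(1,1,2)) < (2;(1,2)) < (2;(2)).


The 9 primitive collections of Σ (r=10, n=5):

  P = {3,9}:  v_{3} + v_{9} = 0  →  sig = (2;())
  P = {5,6}:  v_{5} + v_{6} = 0  →  sig = (2;())
  P = {0,2}:  v_{0} + v_{2} = v_{3}  →  sig = (2;(1))
  P = {1,7}:  v_{1} + v_{7} = v_{0} + v_{5}  →  sig = (2;(1,1))
  P = {6,7}:  v_{6} + v_{7} = v_{0} + v_{4} + v_{8}  →  sig = (2;(1,1,1))
  P = {1,4,8}:  v_{1} + v_{4} + v_{8} = 0  →  sig = (3;())
  P = {2,7,9}:  v_{2} + v_{7} + v_{9} = v_{4} + v_{5} + v_{8}  →  sig = (3;(1,1,1))
  P = {0,4,5,8}:  v_{0} + v_{4} + v_{5} + v_{8} = v_{7}  →  sig = (4;(1))
  P = {3,4,5,8}:  v_{3} + v_{4} + v_{5} + v_{8} = v_{2} + v_{7}  →  sig = (4;(1,1))

Signatures (|P|; sorted positive RHS coefficients), sorted:
{ (2;()) ×2,  (2;(1)),  (2;(1,1)),  (2;(1,1,1)),  (3;()),  (3;(1,1,1)),  (4;(1)),  (4;(1,1)) }


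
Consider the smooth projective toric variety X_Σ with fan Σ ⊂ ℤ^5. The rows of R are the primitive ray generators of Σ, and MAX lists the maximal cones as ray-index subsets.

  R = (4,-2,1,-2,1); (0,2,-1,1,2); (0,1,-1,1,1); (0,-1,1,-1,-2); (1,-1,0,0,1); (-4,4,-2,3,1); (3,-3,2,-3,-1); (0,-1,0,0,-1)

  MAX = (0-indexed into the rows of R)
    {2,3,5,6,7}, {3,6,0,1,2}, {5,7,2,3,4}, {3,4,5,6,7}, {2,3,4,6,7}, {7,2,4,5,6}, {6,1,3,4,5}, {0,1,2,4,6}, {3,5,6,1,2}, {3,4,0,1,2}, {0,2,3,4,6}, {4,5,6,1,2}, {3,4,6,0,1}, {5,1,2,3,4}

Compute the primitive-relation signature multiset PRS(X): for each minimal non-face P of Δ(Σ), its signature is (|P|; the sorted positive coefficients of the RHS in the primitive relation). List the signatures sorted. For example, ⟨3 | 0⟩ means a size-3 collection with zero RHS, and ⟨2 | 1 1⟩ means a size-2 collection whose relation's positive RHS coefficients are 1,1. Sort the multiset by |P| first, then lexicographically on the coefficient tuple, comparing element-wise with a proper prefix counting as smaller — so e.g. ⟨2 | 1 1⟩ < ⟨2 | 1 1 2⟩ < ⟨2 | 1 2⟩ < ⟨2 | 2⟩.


Minimal non-faces — 5 found among 8 rays, 14 max cones:

  • {0,5}:  v_{0} + v_{5} = v_{1} — sig = ⟨2 | 1⟩
  • {1,7}:  v_{1} + v_{7} = v_{2} — sig = ⟨2 | 1⟩
  • {0,7}:  v_{0} + v_{7} = 2·v_{2} + v_{3} + v_{4} + v_{6} — sig = ⟨2 | 1 1 1 2⟩
  • {2,3,4,5,6}:  v_{2} + v_{3} + v_{4} + v_{5} + v_{6} = 0 — sig = ⟨5 | 0⟩
  • {1,2,3,4,6}:  v_{1} + v_{2} + v_{3} + v_{4} + v_{6} = v_{0} — sig = ⟨5 | 1⟩

Hence PRS(X_Σ) =
{ ⟨2 | 1⟩ ×2,  ⟨2 | 1 1 1 2⟩,  ⟨5 | 0⟩,  ⟨5 | 1⟩ }


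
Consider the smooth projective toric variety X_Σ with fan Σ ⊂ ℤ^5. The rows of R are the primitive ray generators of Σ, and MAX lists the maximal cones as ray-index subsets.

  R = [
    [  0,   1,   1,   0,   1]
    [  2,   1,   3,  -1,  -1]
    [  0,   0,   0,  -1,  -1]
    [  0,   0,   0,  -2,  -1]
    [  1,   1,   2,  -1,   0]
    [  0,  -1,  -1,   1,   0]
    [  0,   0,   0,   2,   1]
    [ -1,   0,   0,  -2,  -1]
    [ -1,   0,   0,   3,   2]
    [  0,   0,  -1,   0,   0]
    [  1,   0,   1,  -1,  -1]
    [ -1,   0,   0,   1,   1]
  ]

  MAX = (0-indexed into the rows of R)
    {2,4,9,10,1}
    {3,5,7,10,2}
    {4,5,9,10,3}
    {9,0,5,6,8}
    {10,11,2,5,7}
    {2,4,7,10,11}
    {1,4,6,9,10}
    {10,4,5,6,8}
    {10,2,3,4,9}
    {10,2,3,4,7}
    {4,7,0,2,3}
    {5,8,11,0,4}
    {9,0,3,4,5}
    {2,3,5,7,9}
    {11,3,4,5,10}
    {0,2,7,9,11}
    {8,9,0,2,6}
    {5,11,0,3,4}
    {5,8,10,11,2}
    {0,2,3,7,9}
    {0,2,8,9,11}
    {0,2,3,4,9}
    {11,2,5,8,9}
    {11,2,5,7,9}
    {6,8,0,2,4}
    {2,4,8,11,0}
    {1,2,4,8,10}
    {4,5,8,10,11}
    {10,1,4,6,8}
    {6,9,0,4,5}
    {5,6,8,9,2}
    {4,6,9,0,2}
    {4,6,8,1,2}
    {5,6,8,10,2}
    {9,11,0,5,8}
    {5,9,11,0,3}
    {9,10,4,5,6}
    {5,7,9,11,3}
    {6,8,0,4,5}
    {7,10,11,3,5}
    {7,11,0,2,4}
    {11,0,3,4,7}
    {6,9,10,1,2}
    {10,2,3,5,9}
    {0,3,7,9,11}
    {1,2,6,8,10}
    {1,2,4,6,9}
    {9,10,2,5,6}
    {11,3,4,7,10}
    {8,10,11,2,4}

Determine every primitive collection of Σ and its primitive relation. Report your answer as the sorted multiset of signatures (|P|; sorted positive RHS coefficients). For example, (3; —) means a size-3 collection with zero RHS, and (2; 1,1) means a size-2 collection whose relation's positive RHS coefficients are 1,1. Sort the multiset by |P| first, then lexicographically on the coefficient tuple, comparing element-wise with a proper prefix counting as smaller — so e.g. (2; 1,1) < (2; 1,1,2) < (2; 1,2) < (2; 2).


Primitive collections (24):

  • {3,6}:  v_{3} + v_{6} = 0  ⇒ sig = (2; —)
  • {0,10}:  v_{0} + v_{10} = v_{4}  ⇒ sig = (2; 1)
  • {3,8}:  v_{3} + v_{8} = v_{11}  ⇒ sig = (2; 1)
  • {6,11}:  v_{6} + v_{11} = v_{8}  ⇒ sig = (2; 1)
  • {6,7}:  v_{6} + v_{7} = v_{2} + v_{11}  ⇒ sig = (2; 1,1)
  • {1,3}:  v_{1} + v_{3} = v_{2} + v_{4} + v_{10}  ⇒ sig = (2; 1,1,1)
  • {1,11}:  v_{1} + v_{11} = v_{2} + v_{4} + v_{8} + v_{10}  ⇒ sig = (2; 1,1,1,1)
  • {1,7}:  v_{1} + v_{7} = 2·v_{2} + v_{4} + v_{10} + v_{11}  ⇒ sig = (2; 1,1,1,2)
  • {0,1}:  v_{0} + v_{1} = v_{2} + 2·v_{4} + v_{6}  ⇒ sig = (2; 1,1,2)
  • {1,5}:  v_{1} + v_{5} = v_{6} + 2·v_{10}  ⇒ sig = (2; 1,2)
  • {7,8}:  v_{7} + v_{8} = v_{2} + 2·v_{11}  ⇒ sig = (2; 1,2)
  • {0,2,5}:  v_{0} + v_{2} + v_{5} = 0  ⇒ sig = (3; —)
  • {9,10,11}:  v_{9} + v_{10} + v_{11} = 0  ⇒ sig = (3; —)
  • {2,3,11}:  v_{2} + v_{3} + v_{11} = v_{7}  ⇒ sig = (3; 1)
  • {2,4,5}:  v_{2} + v_{4} + v_{5} = v_{10}  ⇒ sig = (3; 1)
  • {4,9,11}:  v_{4} + v_{9} + v_{11} = v_{0}  ⇒ sig = (3; 1)
  • {8,9,10}:  v_{8} + v_{9} + v_{10} = v_{6}  ⇒ sig = (3; 1)
  • {0,5,7}:  v_{0} + v_{5} + v_{7} = v_{3} + v_{11}  ⇒ sig = (3; 1,1)
  • {4,8,9}:  v_{4} + v_{8} + v_{9} = v_{0} + v_{6}  ⇒ sig = (3; 1,1)
  • {7,9,10}:  v_{7} + v_{9} + v_{10} = v_{2} + v_{3}  ⇒ sig = (3; 1,1)
  • {4,5,7}:  v_{4} + v_{5} + v_{7} = v_{3} + v_{10} + v_{11}  ⇒ sig = (3; 1,1,1)
  • {4,7,9}:  v_{4} + v_{7} + v_{9} = v_{0} + v_{2} + v_{3}  ⇒ sig = (3; 1,1,1)
  • {1,8,9}:  v_{1} + v_{8} + v_{9} = v_{2} + v_{4} + 2·v_{6}  ⇒ sig = (3; 1,1,2)
  • {2,4,6,10}:  v_{2} + v_{4} + v_{6} + v_{10} = v_{1}  ⇒ sig = (4; 1)

Sorted signature multiset PRS(X):
[(2; —), (2; 1), (2; 1), (2; 1), (2; 1,1), (2; 1,1,1), (2; 1,1,1,1), (2; 1,1,1,2), (2; 1,1,2), (2; 1,2), (2; 1,2), (3; —), (3; —), (3; 1), (3; 1), (3; 1), (3; 1), (3; 1,1), (3; 1,1), (3; 1,1), (3; 1,1,1), (3; 1,1,1), (3; 1,1,2), (4; 1)]
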